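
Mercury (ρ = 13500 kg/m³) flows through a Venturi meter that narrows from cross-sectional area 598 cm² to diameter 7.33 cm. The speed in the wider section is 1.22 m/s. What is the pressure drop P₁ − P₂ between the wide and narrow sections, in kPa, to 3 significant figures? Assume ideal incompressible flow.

The volume flow rate is constant, so v₂ = (A₁/A₂)v₁ = (598/42.2)·1.22 = 17.3 m/s.
With no height change, Bernoulli's equation is P₁ + ½ρv₁² = P₂ + ½ρv₂².
P₁ − P₂ = ½·13500·(17.3² − 1.22²) = ½·13500·297 = 2010000 Pa.

ΔP ≈ 2010 kPa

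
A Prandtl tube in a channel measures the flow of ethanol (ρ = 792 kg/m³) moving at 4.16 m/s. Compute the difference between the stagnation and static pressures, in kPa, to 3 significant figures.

6.85 kPa

At the stagnation point the flow is brought to rest, so Bernoulli gives P_stag − P_static = ½ρv².
ΔP = ½·792·4.16² = 6850 Pa.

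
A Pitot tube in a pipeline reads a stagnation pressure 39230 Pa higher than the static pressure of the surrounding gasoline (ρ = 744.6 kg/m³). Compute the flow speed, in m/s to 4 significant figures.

At the stagnation point the flow is brought to rest, so Bernoulli gives P_stag − P_static = ½ρv².
v = √(2ΔP/ρ) = √(2·39230/744.6) = 10.27 m/s.

v ≈ 10.27 m/s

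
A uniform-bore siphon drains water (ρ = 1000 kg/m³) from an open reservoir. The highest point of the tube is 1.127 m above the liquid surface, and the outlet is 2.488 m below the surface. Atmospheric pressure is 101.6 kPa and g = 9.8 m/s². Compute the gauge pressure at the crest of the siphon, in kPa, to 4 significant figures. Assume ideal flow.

From the surface to the outlet (both open to atmosphere, surface at rest): v = √(2g·h_out) = √(2·9.8·2.488) = 6.983 m/s.
Continuity keeps v the same throughout the tube; from surface to crest, P_atm + 0 = P_top + ½ρv² + ρg·h_top.
P_top = 101600 − ½·1000·6.983² − 1000·9.8·1.127 = 66170 Pa. So P_gauge = P_top − P_atm = -35430 Pa.

P_gauge ≈ -35.43 kPa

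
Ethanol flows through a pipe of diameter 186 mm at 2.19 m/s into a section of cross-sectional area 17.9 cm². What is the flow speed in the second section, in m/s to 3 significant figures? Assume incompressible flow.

By continuity, v₂ = v₁·A₁/A₂ = 2.19·(272/17.9) = 33.2 m/s.

v₂ ≈ 33.2 m/s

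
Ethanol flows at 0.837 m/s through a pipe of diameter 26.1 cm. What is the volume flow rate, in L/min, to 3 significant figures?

Q = A·v = 0.0535 m² × 0.837 m/s = 0.0448 m³/s.
Converting: 0.0448 m³/s × 60000 = 2690 L/min.

Q ≈ 2690 L/min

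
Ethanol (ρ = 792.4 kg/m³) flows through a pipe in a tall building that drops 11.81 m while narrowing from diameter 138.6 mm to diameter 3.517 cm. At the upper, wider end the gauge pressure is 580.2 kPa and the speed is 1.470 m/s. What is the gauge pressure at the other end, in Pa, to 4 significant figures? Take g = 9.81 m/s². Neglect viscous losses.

466400 Pa

Continuity gives A₁v₁ = A₂v₂, so v₂ = (150.9 cm²)/(9.715 cm²) × 1.470 m/s = 22.83 m/s.
Bernoulli: P₁ + ½ρv₁² + ρg h₁ = P₂ + ½ρv₂² + ρg h₂, so P₂ = P₁ + ½ρ(v₁² − v₂²) − ρg(h₂ − h₁).
P₂ = 580200 + ½·792.4·(1.470² − 22.83²) − 792.4·9.81·(−11.81) = 580200 + (-205600) − (-91800) = 466400 Pa.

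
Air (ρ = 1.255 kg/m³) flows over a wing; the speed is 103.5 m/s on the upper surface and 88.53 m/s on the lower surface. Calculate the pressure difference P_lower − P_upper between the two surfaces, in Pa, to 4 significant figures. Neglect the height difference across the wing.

1804 Pa

Bernoulli (same height): P_lower − P_upper = ½ρ(v_upper² − v_lower²).
ΔP = ½·1.255·(103.5² − 88.53²) = 1804 Pa.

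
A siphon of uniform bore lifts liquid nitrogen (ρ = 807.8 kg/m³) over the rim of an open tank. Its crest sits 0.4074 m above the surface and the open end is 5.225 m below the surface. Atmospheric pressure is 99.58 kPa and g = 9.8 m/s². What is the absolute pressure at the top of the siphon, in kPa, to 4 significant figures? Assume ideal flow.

From the surface to the outlet (both open to atmosphere, surface at rest): v = √(2g·h_out) = √(2·9.8·5.225) = 10.12 m/s.
The bore is uniform, so the speed at the crest is the same v. Bernoulli surface→crest: P_atm = P_top + ½ρv² + ρg·h_top.
P_top = 99580 − ½·807.8·10.12² − 807.8·9.8·0.4074 = 54990 Pa.

P_top ≈ 54.99 kPa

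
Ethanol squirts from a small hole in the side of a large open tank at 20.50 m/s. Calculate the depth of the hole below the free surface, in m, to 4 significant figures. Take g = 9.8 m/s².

h ≈ 21.44 m

Inverting v = √(2gh) gives h = v² / 2g.
h = 20.50²/(2·9.8) = 420.2/19.60 = 21.44 m.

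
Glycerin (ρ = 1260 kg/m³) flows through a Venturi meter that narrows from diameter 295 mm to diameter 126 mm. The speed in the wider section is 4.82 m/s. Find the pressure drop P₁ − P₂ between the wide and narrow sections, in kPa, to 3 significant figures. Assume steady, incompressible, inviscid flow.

Mass conservation (A₁v₁ = A₂v₂) gives v₂ = 4.82 × 683/125 = 26.4 m/s.
With no height change, Bernoulli's equation is P₁ + ½ρv₁² = P₂ + ½ρv₂².
P₁ − P₂ = ½·1260·(26.4² − 4.82²) = ½·1260·675 = 425000 Pa.

425 kPa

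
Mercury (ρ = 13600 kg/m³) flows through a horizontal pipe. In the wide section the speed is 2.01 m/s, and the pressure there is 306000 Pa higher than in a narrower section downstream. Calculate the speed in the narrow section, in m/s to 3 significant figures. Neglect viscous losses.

With h₁ = h₂, rearranging Bernoulli gives v₂ = √(v₁² + 2ΔP/ρ).
v₂ = √(2.01² + 2·306000/13600) = √(4.04 + 45.0) = 7.00 m/s.

v₂ ≈ 7.00 m/s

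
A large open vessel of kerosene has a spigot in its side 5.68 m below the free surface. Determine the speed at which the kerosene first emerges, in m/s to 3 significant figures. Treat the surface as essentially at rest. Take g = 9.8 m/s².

Bernoulli from surface to hole (P equal, v_surface ≈ 0): v = √(2gh) = √(2×9.8×5.68) = 10.6 m/s.

v ≈ 10.6 m/s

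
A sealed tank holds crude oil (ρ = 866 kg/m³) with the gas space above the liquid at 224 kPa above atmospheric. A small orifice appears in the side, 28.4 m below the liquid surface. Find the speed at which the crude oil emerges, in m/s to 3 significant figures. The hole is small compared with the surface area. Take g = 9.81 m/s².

v = 32.8 m/s

Take point 1 at the surface (v₁ ≈ 0) and point 2 at the hole (at atmospheric pressure). Bernoulli: P₁ + ρg h = P_atm + ½ρv₂².
With P₁ − P_atm = 224000 Pa, v₂ = √(2gh + 2ΔP/ρ) = √(2·9.81·28.4 + 2·224000/866) = 32.8 m/s.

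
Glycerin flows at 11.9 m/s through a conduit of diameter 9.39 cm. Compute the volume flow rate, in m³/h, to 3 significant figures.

Q = A·v = 0.00693 m² × 11.9 m/s = 0.0824 m³/s.
Converting: 0.0824 m³/s × 3600 = 297 m³/h.

Q ≈ 297 m³/h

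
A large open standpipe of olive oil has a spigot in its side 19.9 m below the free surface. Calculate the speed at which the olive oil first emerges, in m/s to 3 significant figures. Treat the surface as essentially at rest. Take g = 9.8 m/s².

Bernoulli from surface to hole (P equal, v_surface ≈ 0): v = √(2gh) = √(2×9.8×19.9) = 19.7 m/s.

v ≈ 19.7 m/s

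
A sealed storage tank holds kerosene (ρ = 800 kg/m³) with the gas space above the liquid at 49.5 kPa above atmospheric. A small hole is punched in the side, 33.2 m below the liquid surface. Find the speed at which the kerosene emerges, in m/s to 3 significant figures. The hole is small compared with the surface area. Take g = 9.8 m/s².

Take point 1 at the surface (v₁ ≈ 0) and point 2 at the hole (at atmospheric pressure). Bernoulli: P₁ + ρg h = P_atm + ½ρv₂².
With P₁ − P_atm = 49500 Pa, v₂ = √(2gh + 2ΔP/ρ) = √(2·9.8·33.2 + 2·49500/800) = 27.8 m/s.

v = 27.8 m/s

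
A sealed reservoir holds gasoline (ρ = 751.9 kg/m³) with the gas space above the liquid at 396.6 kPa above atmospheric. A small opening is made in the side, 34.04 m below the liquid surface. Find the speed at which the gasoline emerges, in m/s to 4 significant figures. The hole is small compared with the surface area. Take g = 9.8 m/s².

Take point 1 at the surface (v₁ ≈ 0) and point 2 at the hole (at atmospheric pressure). Bernoulli: P₁ + ρg h = P_atm + ½ρv₂².
With P₁ − P_atm = 396600 Pa, v₂ = √(2gh + 2ΔP/ρ) = √(2·9.8·34.04 + 2·396600/751.9) = 41.50 m/s.

41.50 m/s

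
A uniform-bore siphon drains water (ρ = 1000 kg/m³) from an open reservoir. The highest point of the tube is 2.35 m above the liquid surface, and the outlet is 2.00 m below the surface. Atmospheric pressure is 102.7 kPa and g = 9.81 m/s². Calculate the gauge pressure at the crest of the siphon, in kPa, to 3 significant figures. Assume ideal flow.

Bernoulli surface→outlet gives ½v² = g·h_out, so v = √(2·9.81·2.00) = 6.26 m/s.
The bore is uniform, so the speed at the crest is the same v. Bernoulli surface→crest: P_atm = P_top + ½ρv² + ρg·h_top.
P_top = 102700 − ½·1000·6.26² − 1000·9.81·2.35 = 60000 Pa. So P_gauge = P_top − P_atm = -42700 Pa.

P_gauge = -42.7 kPa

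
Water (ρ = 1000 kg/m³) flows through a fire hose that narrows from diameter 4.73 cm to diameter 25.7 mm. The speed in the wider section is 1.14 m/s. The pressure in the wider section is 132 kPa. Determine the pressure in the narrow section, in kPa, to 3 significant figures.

P₂ ≈ 125 kPa

By continuity, v₂ = v₁·A₁/A₂ = 1.14·(17.6/5.19) = 3.86 m/s.
With no height change, Bernoulli's equation is P₁ + ½ρv₁² = P₂ + ½ρv₂².
P₂ = P₁ − ½ρ(v₂² − v₁²) = 132000 − ½·1000·(3.86² − 1.14²) = 132000 − 6810 = 125000 Pa.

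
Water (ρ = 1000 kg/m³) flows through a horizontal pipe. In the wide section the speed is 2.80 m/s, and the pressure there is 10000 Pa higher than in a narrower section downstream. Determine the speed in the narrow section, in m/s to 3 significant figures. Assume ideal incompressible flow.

v₂ ≈ 5.28 m/s

With h₁ = h₂, rearranging Bernoulli gives v₂ = √(v₁² + 2ΔP/ρ).
v₂ = √(2.80² + 2·10000/1000) = √(7.84 + 20.0) = 5.28 m/s.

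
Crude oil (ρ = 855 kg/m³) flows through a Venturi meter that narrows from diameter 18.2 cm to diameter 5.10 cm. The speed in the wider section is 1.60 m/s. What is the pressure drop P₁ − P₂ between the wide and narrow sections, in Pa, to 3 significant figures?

ΔP ≈ 176000 Pa

By continuity, v₂ = v₁·A₁/A₂ = 1.60·(260/20.4) = 20.4 m/s.
The pipe is horizontal, so Bernoulli reduces to P₁ + ½ρv₁² = P₂ + ½ρv₂².
P₁ − P₂ = ½·855·(20.4² − 1.60²) = ½·855·413 = 176000 Pa.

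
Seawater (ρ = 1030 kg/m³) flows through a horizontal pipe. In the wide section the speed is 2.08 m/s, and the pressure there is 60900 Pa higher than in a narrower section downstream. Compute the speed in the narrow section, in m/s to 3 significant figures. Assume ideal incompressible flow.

v₂ ≈ 11.1 m/s

With h₁ = h₂, rearranging Bernoulli gives v₂ = √(v₁² + 2ΔP/ρ).
v₂ = √(2.08² + 2·60900/1030) = √(4.33 + 118) = 11.1 m/s.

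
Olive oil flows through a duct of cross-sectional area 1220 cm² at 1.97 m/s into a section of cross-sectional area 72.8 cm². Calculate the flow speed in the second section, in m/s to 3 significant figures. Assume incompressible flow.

33.0 m/s

The volume flow rate is constant, so v₂ = (A₁/A₂)v₁ = (1220/72.8)·1.97 = 33.0 m/s.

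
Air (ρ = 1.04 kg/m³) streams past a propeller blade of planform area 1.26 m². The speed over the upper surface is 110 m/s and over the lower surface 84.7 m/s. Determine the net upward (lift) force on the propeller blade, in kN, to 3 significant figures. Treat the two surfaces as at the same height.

3.23 kN

From P + ½ρv² = const at equal height, P_low − P_up = ½ρ(v_up² − v_low²).
ΔP = ½·1.04·(110² − 84.7²) = 2560 Pa.
Lift = ΔP · A = 2560 × 1.26 = 3230 N.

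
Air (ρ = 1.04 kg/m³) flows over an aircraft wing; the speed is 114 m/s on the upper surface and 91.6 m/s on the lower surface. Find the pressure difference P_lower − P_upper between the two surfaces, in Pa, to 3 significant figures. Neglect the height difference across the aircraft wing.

2390 Pa

With negligible Δh, P + ½ρv² is constant, so P_low − P_up = ½ρ(v_up² − v_low²).
ΔP = ½·1.04·(114² − 91.6²) = 2390 Pa.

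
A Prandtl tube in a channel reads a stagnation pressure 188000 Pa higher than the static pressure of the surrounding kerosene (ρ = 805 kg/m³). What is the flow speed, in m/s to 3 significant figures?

v ≈ 21.6 m/s

Bernoulli between the free stream and the stagnation point: ½ρv² = P_stag − P_static.
v = √(2ΔP/ρ) = √(2·188000/805) = 21.6 m/s.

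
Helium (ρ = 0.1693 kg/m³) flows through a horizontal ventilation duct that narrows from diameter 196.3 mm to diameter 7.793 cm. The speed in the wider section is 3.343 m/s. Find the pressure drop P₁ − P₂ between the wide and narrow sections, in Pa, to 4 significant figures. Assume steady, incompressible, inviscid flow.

ΔP ≈ 37.14 Pa

Mass conservation (A₁v₁ = A₂v₂) gives v₂ = 3.343 × 302.6/47.70 = 21.21 m/s.
With no height change, Bernoulli's equation is P₁ + ½ρv₁² = P₂ + ½ρv₂².
P₁ − P₂ = ½·0.1693·(21.21² − 3.343²) = ½·0.1693·438.7 = 37.14 Pa.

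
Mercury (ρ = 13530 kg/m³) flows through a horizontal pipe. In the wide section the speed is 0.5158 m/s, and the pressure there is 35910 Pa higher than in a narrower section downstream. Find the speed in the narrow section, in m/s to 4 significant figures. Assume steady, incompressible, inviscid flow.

v₂ ≈ 2.361 m/s

Horizontal Bernoulli: P₁ + ½ρv₁² = P₂ + ½ρv₂², so v₂² = v₁² + 2(P₁ − P₂)/ρ.
v₂ = √(0.5158² + 2·35910/13530) = √(0.2660 + 5.308) = 2.361 m/s.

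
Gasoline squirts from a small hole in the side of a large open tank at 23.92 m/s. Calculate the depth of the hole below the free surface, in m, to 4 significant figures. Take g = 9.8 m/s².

h ≈ 29.19 m

Inverting v = √(2gh) gives h = v² / 2g.
h = 23.92²/(2·9.8) = 572.2/19.60 = 29.19 m.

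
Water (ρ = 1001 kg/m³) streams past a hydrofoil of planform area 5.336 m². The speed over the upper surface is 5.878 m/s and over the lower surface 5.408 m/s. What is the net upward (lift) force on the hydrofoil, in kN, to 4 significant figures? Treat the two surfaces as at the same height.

From P + ½ρv² = const at equal height, P_low − P_up = ½ρ(v_up² − v_low²).
ΔP = ½·1001·(5.878² − 5.408²) = 2655 Pa.
Lift = ΔP · A = 2655 × 5.336 = 14170 N.

F ≈ 14.17 kN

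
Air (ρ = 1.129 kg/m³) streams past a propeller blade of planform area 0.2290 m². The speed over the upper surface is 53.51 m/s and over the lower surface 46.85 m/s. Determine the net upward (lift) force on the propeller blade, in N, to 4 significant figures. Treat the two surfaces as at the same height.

From P + ½ρv² = const at equal height, P_low − P_up = ½ρ(v_up² − v_low²).
ΔP = ½·1.129·(53.51² − 46.85²) = 377.3 Pa.
Lift = ΔP · A = 377.3 × 0.2290 = 86.40 N.

F ≈ 86.40 N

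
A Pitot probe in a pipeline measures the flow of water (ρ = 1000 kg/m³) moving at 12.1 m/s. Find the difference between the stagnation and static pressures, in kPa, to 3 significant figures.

At the stagnation point the flow is brought to rest, so Bernoulli gives P_stag − P_static = ½ρv².
ΔP = ½·1000·12.1² = 73200 Pa.

ΔP ≈ 73.2 kPa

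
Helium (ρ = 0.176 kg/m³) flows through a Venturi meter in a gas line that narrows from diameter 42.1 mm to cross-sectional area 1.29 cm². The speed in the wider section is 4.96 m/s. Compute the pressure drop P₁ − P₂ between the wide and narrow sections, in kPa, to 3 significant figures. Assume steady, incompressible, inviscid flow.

Mass conservation (A₁v₁ = A₂v₂) gives v₂ = 4.96 × 13.9/1.29 = 53.5 m/s.
With no height change, Bernoulli's equation is P₁ + ½ρv₁² = P₂ + ½ρv₂².
P₁ − P₂ = ½·0.176·(53.5² − 4.96²) = ½·0.176·2840 = 250 Pa.

0.250 kPa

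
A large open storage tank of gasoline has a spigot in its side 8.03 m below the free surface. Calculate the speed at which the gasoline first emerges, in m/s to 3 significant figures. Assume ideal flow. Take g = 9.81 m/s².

Torricelli's result v = √(2gh) gives v = √(2·9.81·8.03) = 12.6 m/s.

12.6 m/s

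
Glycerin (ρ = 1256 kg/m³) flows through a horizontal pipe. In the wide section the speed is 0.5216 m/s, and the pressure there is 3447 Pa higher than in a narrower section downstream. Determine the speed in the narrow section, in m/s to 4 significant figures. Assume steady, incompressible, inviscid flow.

v₂ = 2.400 m/s

Along the level pipe P + ½ρv² is conserved, hence v₂² = v₁² + 2(P₁ − P₂)/ρ.
v₂ = √(0.5216² + 2·3447/1256) = √(0.2721 + 5.489) = 2.400 m/s.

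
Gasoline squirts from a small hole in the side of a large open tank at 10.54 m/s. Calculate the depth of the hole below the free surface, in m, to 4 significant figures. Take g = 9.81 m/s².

Inverting v = √(2gh) gives h = v² / 2g.
h = 10.54²/(2·9.81) = 111.1/19.62 = 5.662 m.

h = 5.662 m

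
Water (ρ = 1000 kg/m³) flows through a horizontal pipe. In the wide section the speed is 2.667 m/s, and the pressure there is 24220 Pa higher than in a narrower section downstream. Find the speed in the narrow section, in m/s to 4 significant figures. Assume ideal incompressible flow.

With h₁ = h₂, rearranging Bernoulli gives v₂ = √(v₁² + 2ΔP/ρ).
v₂ = √(2.667² + 2·24220/1000) = √(7.113 + 48.44) = 7.453 m/s.

v₂ ≈ 7.453 m/s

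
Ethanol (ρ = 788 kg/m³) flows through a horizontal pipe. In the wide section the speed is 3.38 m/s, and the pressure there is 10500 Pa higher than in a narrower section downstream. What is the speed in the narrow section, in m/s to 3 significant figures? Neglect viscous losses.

v₂ ≈ 6.17 m/s

Along the level pipe P + ½ρv² is conserved, hence v₂² = v₁² + 2(P₁ − P₂)/ρ.
v₂ = √(3.38² + 2·10500/788) = √(11.4 + 26.6) = 6.17 m/s.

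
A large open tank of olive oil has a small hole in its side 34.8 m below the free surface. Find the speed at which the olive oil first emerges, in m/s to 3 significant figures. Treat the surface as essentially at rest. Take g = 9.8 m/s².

With the surface at rest and both surface and jet at atmospheric pressure, Bernoulli gives ρg h = ½ρv², so v = √(2gh) = √(2·9.8·34.8) = 26.1 m/s.

26.1 m/s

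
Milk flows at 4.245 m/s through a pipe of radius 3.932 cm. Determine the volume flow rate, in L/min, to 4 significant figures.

1237 L/min

Q = A·v = 0.004857 m² × 4.245 m/s = 0.02062 m³/s.
Converting: 0.02062 m³/s × 60000 = 1237 L/min.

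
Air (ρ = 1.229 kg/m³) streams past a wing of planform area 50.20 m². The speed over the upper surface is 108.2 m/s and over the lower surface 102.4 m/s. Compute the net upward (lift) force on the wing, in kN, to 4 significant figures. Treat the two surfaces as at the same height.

F ≈ 37.68 kN

From P + ½ρv² = const at equal height, P_low − P_up = ½ρ(v_up² − v_low²).
ΔP = ½·1.229·(108.2² − 102.4²) = 750.6 Pa.
Lift = ΔP · A = 750.6 × 50.20 = 37680 N.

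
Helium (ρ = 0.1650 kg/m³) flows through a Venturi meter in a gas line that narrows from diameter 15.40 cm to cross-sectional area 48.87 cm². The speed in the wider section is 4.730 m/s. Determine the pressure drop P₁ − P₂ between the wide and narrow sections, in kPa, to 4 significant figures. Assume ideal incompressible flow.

0.02497 kPa

Mass conservation (A₁v₁ = A₂v₂) gives v₂ = 4.730 × 186.3/48.87 = 18.03 m/s.
Along the horizontal streamline, P + ½ρv² is constant.
P₁ − P₂ = ½·0.1650·(18.03² − 4.730²) = ½·0.1650·302.6 = 24.97 Pa.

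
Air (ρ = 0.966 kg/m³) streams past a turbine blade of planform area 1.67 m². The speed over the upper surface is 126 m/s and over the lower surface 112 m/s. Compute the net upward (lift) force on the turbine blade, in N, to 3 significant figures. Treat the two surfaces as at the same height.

With equal heights on the two surfaces, Bernoulli gives P_lower − P_upper = ½ρ(v_upper² − v_lower²).
ΔP = ½·0.966·(126² − 112²) = 1610 Pa.
Lift = ΔP · A = 1610 × 1.67 = 2690 N.

2690 N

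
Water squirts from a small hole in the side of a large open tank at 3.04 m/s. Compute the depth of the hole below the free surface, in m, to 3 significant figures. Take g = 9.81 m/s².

h = 0.471 m

Inverting v = √(2gh) gives h = v² / 2g.
h = 3.04²/(2·9.81) = 9.24/19.62 = 0.471 m.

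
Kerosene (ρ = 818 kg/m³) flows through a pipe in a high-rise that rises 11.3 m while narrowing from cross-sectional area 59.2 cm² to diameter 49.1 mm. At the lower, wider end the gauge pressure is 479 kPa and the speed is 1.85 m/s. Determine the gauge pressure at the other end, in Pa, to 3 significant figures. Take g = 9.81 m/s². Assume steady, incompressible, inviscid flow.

376000 Pa

Mass conservation (A₁v₁ = A₂v₂) gives v₂ = 1.85 × 59.2/18.9 = 5.78 m/s.
Energy conservation along the streamline gives P₂ = P₁ − ½ρ(v₂² − v₁²) − ρg(h₂ − h₁).
P₂ = 479000 + ½·818·(1.85² − 5.78²) − 818·9.81·(+11.3) = 479000 + (-12300) − (90700) = 376000 Pa.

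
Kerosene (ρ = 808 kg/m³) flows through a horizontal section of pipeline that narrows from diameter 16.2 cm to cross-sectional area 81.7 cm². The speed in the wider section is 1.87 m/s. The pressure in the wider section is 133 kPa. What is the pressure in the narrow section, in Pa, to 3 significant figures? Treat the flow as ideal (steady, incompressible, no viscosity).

Continuity gives A₁v₁ = A₂v₂, so v₂ = (206 cm²)/(81.7 cm²) × 1.87 m/s = 4.72 m/s.
Bernoulli (h₁ = h₂): P₁ − P₂ = ½ρ(v₂² − v₁²).
P₂ = P₁ − ½ρ(v₂² − v₁²) = 133000 − ½·808·(4.72² − 1.87²) = 133000 − 7580 = 125000 Pa.

P₂ ≈ 125000 Pa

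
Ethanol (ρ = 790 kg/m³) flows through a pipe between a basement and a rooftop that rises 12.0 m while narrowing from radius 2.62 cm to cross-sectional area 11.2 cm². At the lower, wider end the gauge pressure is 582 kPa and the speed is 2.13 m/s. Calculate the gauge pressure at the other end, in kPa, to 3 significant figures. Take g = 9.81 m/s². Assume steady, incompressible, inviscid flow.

Mass conservation (A₁v₁ = A₂v₂) gives v₂ = 2.13 × 21.6/11.2 = 4.10 m/s.
Applying Bernoulli between the two ends and solving for P₂: P₂ = P₁ + ½ρ(v₁² − v₂²) − ρgΔh.
P₂ = 582000 + ½·790·(2.13² − 4.10²) − 790·9.81·(+12.0) = 582000 + (-4850) − (93000) = 484000 Pa.

P₂ = 484 kPa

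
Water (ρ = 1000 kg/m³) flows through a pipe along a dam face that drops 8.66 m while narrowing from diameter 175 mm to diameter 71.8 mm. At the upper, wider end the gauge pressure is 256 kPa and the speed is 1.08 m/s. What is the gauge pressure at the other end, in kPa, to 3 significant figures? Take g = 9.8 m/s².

P₂ ≈ 321 kPa

The volume flow rate is constant, so v₂ = (A₁/A₂)v₁ = (241/40.5)·1.08 = 6.42 m/s.
Energy conservation along the streamline gives P₂ = P₁ − ½ρ(v₂² − v₁²) − ρg(h₂ − h₁).
P₂ = 256000 + ½·1000·(1.08² − 6.42²) − 1000·9.8·(−8.66) = 256000 + (-20000) − (-84900) = 321000 Pa.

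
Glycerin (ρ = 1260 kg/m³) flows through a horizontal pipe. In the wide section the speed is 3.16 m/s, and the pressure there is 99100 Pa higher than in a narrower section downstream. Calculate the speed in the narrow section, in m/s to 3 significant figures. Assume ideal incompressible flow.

12.9 m/s

Along the level pipe P + ½ρv² is conserved, hence v₂² = v₁² + 2(P₁ − P₂)/ρ.
v₂ = √(3.16² + 2·99100/1260) = √(9.99 + 157) = 12.9 m/s.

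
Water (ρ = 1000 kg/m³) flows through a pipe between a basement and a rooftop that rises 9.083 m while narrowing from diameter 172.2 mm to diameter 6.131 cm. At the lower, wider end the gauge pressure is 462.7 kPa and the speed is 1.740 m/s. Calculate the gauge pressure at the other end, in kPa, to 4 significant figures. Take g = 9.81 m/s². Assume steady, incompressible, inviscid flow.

P₂ = 280.9 kPa

Mass conservation (A₁v₁ = A₂v₂) gives v₂ = 1.740 × 232.9/29.52 = 13.73 m/s.
Energy conservation along the streamline gives P₂ = P₁ − ½ρ(v₂² − v₁²) − ρg(h₂ − h₁).
P₂ = 462700 + ½·1000·(1.740² − 13.73²) − 1000·9.81·(+9.083) = 462700 + (-92690) − (89100) = 280900 Pa.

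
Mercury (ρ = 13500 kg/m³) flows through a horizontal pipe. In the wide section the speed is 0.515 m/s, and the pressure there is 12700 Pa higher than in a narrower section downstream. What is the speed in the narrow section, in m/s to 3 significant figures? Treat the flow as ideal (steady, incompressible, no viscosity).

Along the level pipe P + ½ρv² is conserved, hence v₂² = v₁² + 2(P₁ − P₂)/ρ.
v₂ = √(0.515² + 2·12700/13500) = √(0.265 + 1.88) = 1.47 m/s.

1.47 m/s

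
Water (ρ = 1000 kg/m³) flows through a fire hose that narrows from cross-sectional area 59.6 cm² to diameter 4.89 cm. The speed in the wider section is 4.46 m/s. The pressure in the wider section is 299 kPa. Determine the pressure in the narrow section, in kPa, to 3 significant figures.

Mass conservation (A₁v₁ = A₂v₂) gives v₂ = 4.46 × 59.6/18.8 = 14.2 m/s.
With no height change, Bernoulli's equation is P₁ + ½ρv₁² = P₂ + ½ρv₂².
P₂ = P₁ − ½ρ(v₂² − v₁²) = 299000 − ½·1000·(14.2² − 4.46²) = 299000 − 90200 = 209000 Pa.

P₂ ≈ 209 kPa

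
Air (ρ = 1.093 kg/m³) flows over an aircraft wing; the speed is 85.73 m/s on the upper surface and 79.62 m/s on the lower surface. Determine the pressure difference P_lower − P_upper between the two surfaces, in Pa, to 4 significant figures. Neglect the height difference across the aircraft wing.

With negligible Δh, P + ½ρv² is constant, so P_low − P_up = ½ρ(v_up² − v_low²).
ΔP = ½·1.093·(85.73² − 79.62²) = 552.1 Pa.

552.1 Pa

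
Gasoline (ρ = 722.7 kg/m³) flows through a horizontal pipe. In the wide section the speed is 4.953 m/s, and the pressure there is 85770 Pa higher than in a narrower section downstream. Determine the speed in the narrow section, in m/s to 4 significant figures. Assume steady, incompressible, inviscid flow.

v₂ ≈ 16.18 m/s

Horizontal Bernoulli: P₁ + ½ρv₁² = P₂ + ½ρv₂², so v₂² = v₁² + 2(P₁ − P₂)/ρ.
v₂ = √(4.953² + 2·85770/722.7) = √(24.53 + 237.4) = 16.18 m/s.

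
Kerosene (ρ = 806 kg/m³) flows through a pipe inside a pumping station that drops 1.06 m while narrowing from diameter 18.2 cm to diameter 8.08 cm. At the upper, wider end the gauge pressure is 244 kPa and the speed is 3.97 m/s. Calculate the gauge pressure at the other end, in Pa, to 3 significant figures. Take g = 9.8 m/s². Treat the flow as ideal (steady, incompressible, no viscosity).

The volume flow rate is constant, so v₂ = (A₁/A₂)v₁ = (260/51.3)·3.97 = 20.1 m/s.
Energy conservation along the streamline gives P₂ = P₁ − ½ρ(v₂² − v₁²) − ρg(h₂ − h₁).
P₂ = 244000 + ½·806·(3.97² − 20.1²) − 806·9.8·(−1.06) = 244000 + (-157000) − (-8370) = 95200 Pa.

P₂ = 95200 Pa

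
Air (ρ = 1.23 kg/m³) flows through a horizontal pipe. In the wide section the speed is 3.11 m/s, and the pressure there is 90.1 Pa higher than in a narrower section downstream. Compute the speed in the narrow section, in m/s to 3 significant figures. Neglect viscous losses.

v₂ ≈ 12.5 m/s

With h₁ = h₂, rearranging Bernoulli gives v₂ = √(v₁² + 2ΔP/ρ).
v₂ = √(3.11² + 2·90.1/1.23) = √(9.67 + 147) = 12.5 m/s.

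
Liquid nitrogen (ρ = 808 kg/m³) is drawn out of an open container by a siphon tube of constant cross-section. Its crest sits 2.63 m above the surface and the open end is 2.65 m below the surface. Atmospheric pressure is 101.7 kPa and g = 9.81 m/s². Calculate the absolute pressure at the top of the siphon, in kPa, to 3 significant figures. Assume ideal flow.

P_top ≈ 59.8 kPa

Bernoulli surface→outlet gives ½v² = g·h_out, so v = √(2·9.81·2.65) = 7.21 m/s.
Continuity keeps v the same throughout the tube; from surface to crest, P_atm + 0 = P_top + ½ρv² + ρg·h_top.
P_top = 101700 − ½·808·7.21² − 808·9.81·2.63 = 59800 Pa.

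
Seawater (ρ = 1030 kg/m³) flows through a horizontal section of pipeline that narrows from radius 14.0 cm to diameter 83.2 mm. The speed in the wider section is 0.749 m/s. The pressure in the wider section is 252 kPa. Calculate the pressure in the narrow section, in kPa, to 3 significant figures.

P₂ = 215 kPa

The volume flow rate is constant, so v₂ = (A₁/A₂)v₁ = (616/54.4)·0.749 = 8.48 m/s.
With no height change, Bernoulli's equation is P₁ + ½ρv₁² = P₂ + ½ρv₂².
P₂ = P₁ − ½ρ(v₂² − v₁²) = 252000 − ½·1030·(8.48² − 0.749²) = 252000 − 36800 = 215000 Pa.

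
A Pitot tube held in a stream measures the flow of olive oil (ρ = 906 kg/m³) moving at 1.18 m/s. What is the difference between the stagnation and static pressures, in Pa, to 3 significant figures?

Bernoulli between the free stream and the stagnation point: ½ρv² = P_stag − P_static.
ΔP = ½·906·1.18² = 631 Pa.

ΔP ≈ 631 Pa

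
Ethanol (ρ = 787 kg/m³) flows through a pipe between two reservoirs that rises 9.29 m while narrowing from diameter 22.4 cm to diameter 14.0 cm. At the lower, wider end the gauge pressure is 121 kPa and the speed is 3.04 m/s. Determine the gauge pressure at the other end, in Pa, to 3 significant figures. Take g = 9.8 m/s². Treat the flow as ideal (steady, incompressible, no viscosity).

The volume flow rate is constant, so v₂ = (A₁/A₂)v₁ = (394/154)·3.04 = 7.78 m/s.
Energy conservation along the streamline gives P₂ = P₁ − ½ρ(v₂² − v₁²) − ρg(h₂ − h₁).
P₂ = 121000 + ½·787·(3.04² − 7.78²) − 787·9.8·(+9.29) = 121000 + (-20200) − (71700) = 29200 Pa.

P₂ = 29200 Pa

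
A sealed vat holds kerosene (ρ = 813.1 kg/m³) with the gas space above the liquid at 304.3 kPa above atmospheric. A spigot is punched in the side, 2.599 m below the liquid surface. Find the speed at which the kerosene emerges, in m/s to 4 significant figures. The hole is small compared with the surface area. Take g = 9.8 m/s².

v ≈ 28.27 m/s

Take point 1 at the surface (v₁ ≈ 0) and point 2 at the hole (at atmospheric pressure). Bernoulli: P₁ + ρg h = P_atm + ½ρv₂².
With P₁ − P_atm = 304300 Pa, v₂ = √(2gh + 2ΔP/ρ) = √(2·9.8·2.599 + 2·304300/813.1) = 28.27 m/s.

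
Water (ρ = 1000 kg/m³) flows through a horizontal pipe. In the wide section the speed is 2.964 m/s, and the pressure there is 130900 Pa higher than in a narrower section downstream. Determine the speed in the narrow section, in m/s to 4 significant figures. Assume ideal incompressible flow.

16.45 m/s

With h₁ = h₂, rearranging Bernoulli gives v₂ = √(v₁² + 2ΔP/ρ).
v₂ = √(2.964² + 2·130900/1000) = √(8.785 + 261.8) = 16.45 m/s.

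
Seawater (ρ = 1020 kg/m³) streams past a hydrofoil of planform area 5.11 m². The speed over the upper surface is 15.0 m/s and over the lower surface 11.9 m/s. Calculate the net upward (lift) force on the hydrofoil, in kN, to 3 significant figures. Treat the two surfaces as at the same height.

F ≈ 217 kN

With equal heights on the two surfaces, Bernoulli gives P_lower − P_upper = ½ρ(v_upper² − v_lower²).
ΔP = ½·1020·(15.0² − 11.9²) = 42500 Pa.
Lift = ΔP · A = 42500 × 5.11 = 217000 N.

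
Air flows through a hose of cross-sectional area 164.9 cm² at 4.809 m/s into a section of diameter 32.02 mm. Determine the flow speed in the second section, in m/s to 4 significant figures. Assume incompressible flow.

Continuity gives A₁v₁ = A₂v₂, so v₂ = (164.9 cm²)/(8.053 cm²) × 4.809 m/s = 98.48 m/s.

v₂ = 98.48 m/s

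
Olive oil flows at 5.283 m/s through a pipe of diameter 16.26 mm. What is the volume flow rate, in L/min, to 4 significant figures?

Q ≈ 65.82 L/min

Q = A·v = 0.0002076 m² × 5.283 m/s = 0.001097 m³/s.
Converting: 0.001097 m³/s × 60000 = 65.82 L/min.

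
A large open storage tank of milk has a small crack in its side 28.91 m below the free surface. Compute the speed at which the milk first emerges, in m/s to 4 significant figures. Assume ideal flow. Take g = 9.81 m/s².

The surface is effectively still and both ends are open, so ½v² = gh and v = √(2·9.81·28.91) = 23.82 m/s.

v = 23.82 m/s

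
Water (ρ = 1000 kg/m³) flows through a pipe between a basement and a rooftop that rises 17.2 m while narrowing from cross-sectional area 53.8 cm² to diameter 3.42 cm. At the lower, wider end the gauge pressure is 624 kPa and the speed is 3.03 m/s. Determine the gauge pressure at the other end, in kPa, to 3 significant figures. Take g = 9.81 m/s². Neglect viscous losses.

P₂ ≈ 302 kPa

The volume flow rate is constant, so v₂ = (A₁/A₂)v₁ = (53.8/9.19)·3.03 = 17.7 m/s.
Energy conservation along the streamline gives P₂ = P₁ − ½ρ(v₂² − v₁²) − ρg(h₂ − h₁).
P₂ = 624000 + ½·1000·(3.03² − 17.7²) − 1000·9.81·(+17.2) = 624000 + (-153000) − (169000) = 302000 Pa.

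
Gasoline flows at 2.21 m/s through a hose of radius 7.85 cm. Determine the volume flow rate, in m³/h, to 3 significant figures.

Q = A·v = 0.0194 m² × 2.21 m/s = 0.0428 m³/s.
Converting: 0.0428 m³/s × 3600 = 154 m³/h.

Q = 154 m³/h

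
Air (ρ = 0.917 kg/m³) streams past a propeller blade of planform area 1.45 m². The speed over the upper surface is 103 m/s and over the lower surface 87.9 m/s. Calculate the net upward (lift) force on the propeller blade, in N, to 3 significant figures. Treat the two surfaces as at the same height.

From P + ½ρv² = const at equal height, P_low − P_up = ½ρ(v_up² − v_low²).
ΔP = ½·0.917·(103² − 87.9²) = 1320 Pa.
Lift = ΔP · A = 1320 × 1.45 = 1920 N.

1920 N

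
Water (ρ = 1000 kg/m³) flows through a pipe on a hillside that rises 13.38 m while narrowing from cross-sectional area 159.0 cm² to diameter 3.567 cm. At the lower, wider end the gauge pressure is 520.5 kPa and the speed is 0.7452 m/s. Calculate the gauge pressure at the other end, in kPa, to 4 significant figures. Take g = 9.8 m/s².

P₂ ≈ 319.4 kPa

Mass conservation (A₁v₁ = A₂v₂) gives v₂ = 0.7452 × 159.0/9.993 = 11.86 m/s.
Energy conservation along the streamline gives P₂ = P₁ − ½ρ(v₂² − v₁²) − ρg(h₂ − h₁).
P₂ = 520500 + ½·1000·(0.7452² − 11.86²) − 1000·9.8·(+13.38) = 520500 + (-70020) − (131100) = 319400 Pa.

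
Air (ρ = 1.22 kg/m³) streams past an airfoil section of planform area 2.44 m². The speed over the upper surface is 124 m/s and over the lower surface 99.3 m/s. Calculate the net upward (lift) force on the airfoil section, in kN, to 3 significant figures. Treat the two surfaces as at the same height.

With equal heights on the two surfaces, Bernoulli gives P_lower − P_upper = ½ρ(v_upper² − v_lower²).
ΔP = ½·1.22·(124² − 99.3²) = 3360 Pa.
Lift = ΔP · A = 3360 × 2.44 = 8210 N.

F ≈ 8.21 kN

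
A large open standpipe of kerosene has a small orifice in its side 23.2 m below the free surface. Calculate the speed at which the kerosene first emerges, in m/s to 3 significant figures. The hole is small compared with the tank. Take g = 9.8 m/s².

v ≈ 21.3 m/s

Torricelli's result v = √(2gh) gives v = √(2·9.8·23.2) = 21.3 m/s.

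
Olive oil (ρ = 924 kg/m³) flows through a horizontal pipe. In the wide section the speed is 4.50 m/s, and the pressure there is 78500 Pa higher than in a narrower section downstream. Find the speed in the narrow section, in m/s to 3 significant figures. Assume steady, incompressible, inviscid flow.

v₂ = 13.8 m/s

Horizontal Bernoulli: P₁ + ½ρv₁² = P₂ + ½ρv₂², so v₂² = v₁² + 2(P₁ − P₂)/ρ.
v₂ = √(4.50² + 2·78500/924) = √(20.2 + 170) = 13.8 m/s.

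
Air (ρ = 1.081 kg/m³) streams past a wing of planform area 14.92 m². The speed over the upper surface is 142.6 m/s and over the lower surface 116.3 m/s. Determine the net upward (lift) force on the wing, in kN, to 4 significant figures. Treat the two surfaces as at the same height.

The faster flow above has the lower pressure; Bernoulli (same height) gives ΔP = ½ρ(v_up² − v_low²).
ΔP = ½·1.081·(142.6² − 116.3²) = 3680 Pa.
Lift = ΔP · A = 3680 × 14.92 = 54910 N.

54.91 kN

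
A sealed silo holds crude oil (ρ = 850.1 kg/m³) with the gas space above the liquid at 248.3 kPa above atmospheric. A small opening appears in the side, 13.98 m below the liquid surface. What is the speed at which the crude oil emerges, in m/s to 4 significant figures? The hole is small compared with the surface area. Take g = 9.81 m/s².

Take point 1 at the surface (v₁ ≈ 0) and point 2 at the hole (at atmospheric pressure). Bernoulli: P₁ + ρg h = P_atm + ½ρv₂².
With P₁ − P_atm = 248300 Pa, v₂ = √(2gh + 2ΔP/ρ) = √(2·9.81·13.98 + 2·248300/850.1) = 29.30 m/s.

v = 29.30 m/s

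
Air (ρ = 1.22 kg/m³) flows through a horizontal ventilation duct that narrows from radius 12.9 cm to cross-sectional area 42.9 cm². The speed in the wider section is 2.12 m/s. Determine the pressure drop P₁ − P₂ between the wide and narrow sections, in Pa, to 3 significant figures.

404 Pa

By continuity, v₂ = v₁·A₁/A₂ = 2.12·(523/42.9) = 25.8 m/s.
Along the horizontal streamline, P + ½ρv² is constant.
P₁ − P₂ = ½·1.22·(25.8² − 2.12²) = ½·1.22·663 = 404 Pa.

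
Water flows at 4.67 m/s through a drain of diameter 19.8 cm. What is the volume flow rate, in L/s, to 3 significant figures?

Q = A·v = 0.0308 m² × 4.67 m/s = 0.144 m³/s.
Converting: 0.144 m³/s × 1000 = 144 L/s.

Q ≈ 144 L/s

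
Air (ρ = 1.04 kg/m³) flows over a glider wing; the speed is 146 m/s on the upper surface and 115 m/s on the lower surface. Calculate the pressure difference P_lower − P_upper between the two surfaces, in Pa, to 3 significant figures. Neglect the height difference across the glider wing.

With negligible Δh, P + ½ρv² is constant, so P_low − P_up = ½ρ(v_up² − v_low²).
ΔP = ½·1.04·(146² − 115²) = 4210 Pa.

4210 Pa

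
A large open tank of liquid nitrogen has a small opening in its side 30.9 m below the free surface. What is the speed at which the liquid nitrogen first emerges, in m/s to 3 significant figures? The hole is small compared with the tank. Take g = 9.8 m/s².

24.6 m/s

The surface is effectively still and both ends are open, so ½v² = gh and v = √(2·9.8·30.9) = 24.6 m/s.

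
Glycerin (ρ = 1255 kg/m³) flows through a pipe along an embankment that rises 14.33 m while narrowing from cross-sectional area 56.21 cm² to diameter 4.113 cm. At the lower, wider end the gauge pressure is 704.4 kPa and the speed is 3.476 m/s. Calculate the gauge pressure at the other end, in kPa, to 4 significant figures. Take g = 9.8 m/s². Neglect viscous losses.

Mass conservation (A₁v₁ = A₂v₂) gives v₂ = 3.476 × 56.21/13.29 = 14.71 m/s.
Energy conservation along the streamline gives P₂ = P₁ − ½ρ(v₂² − v₁²) − ρg(h₂ − h₁).
P₂ = 704400 + ½·1255·(3.476² − 14.71²) − 1255·9.8·(+14.33) = 704400 + (-128100) − (176200) = 400000 Pa.

400.0 kPa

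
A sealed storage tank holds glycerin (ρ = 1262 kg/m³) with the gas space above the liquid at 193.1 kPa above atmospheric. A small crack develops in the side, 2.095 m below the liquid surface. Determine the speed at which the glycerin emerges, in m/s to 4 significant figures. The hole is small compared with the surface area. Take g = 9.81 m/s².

18.63 m/s

Take point 1 at the surface (v₁ ≈ 0) and point 2 at the hole (at atmospheric pressure). Bernoulli: P₁ + ρg h = P_atm + ½ρv₂².
With P₁ − P_atm = 193100 Pa, v₂ = √(2gh + 2ΔP/ρ) = √(2·9.81·2.095 + 2·193100/1262) = 18.63 m/s.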